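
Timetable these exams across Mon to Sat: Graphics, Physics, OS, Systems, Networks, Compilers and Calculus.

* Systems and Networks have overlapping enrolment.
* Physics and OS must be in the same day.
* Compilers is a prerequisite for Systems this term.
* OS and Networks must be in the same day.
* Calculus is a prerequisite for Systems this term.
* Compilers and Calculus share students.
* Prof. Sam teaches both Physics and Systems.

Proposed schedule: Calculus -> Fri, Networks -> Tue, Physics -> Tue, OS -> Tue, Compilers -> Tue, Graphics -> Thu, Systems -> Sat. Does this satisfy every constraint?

Compilers is a prerequisite for Systems this term — holds.
Compilers and Calculus share students — holds.
Calculus is a prerequisite for Systems this term — holds.
OS and Networks must be in the same day — holds.
Systems and Networks have overlapping enrolment — holds.
Physics and OS must be in the same day — holds.
Prof. Sam teaches both Physics and Systems — holds.

Yes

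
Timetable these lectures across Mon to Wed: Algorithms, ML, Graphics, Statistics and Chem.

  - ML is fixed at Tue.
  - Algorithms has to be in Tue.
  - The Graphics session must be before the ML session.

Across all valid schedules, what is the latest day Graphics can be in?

Mon

Downstream work caps Graphics at Mon.
Graphics at Mon is achievable: Algorithms -> Tue, ML -> Tue, Chem -> Mon, Graphics -> Mon, Statistics -> Mon.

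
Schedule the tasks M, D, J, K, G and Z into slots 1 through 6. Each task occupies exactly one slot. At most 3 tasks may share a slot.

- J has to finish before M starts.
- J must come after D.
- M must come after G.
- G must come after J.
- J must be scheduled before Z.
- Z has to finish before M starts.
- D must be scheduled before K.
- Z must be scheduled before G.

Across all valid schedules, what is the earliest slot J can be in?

2

Precedence pushes J to at least 2; downstream work caps J at 3.
J at 2 is achievable: M in 5, J in 2, D in 1, Z in 3, G in 4, K in 2.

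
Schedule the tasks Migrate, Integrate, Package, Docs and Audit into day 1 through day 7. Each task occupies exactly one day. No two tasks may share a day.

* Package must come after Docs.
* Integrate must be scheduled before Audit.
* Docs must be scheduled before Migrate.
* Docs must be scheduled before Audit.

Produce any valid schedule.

Docs -> day 1, Package -> day 5, Migrate -> day 4, Integrate -> day 2, Audit -> day 3

Checking: Docs(day 1) before Migrate(day 4); Docs(day 1) before Audit(day 3); Docs(day 1) before Package(day 5); Integrate(day 2) before Audit(day 3); max 1 per day (cap 1).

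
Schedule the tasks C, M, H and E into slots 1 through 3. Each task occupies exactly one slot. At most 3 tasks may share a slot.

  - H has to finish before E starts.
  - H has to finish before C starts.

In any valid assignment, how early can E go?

2

Precedence pushes E to at least 2.
E at 2 is achievable: M -> 1; C -> 2; H -> 1; E -> 2.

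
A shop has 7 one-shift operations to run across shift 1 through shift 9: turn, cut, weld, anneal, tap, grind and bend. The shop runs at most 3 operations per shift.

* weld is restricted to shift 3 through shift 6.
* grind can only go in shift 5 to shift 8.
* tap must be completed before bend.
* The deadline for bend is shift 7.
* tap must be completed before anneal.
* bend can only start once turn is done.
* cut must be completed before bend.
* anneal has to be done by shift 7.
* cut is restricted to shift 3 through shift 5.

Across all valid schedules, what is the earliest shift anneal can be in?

shift 2

Precedence pushes anneal to at least shift 2; anneal's own window allows nothing later than shift 7.
anneal at shift 2 is achievable: bend=shift 4, grind=shift 5, anneal=shift 2, turn=shift 1, weld=shift 3, cut=shift 3, tap=shift 1.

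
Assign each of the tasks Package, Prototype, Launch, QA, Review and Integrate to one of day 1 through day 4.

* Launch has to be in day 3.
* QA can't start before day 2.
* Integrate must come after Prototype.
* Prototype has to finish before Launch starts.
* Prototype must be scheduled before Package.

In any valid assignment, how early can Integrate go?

Precedence pushes Integrate to at least day 2.
Integrate at day 2 is achievable: QA in day 2, Integrate in day 2, Package in day 2, Prototype in day 1, Review in day 1, Launch in day 3.

day 2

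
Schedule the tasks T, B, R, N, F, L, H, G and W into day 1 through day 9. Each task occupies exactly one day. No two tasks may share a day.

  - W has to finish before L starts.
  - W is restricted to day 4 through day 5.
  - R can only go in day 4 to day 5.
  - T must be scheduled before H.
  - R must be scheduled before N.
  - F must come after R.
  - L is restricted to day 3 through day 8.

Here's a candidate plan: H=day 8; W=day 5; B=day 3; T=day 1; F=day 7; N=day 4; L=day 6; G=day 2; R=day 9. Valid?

Invalid. R must be scheduled before N.

T must be scheduled before H — holds.
F must come after R — violated.
W has to finish before L starts — holds.
W is restricted to day 4 through day 5 — holds.
R can only go in day 4 to day 5 — violated.
L is restricted to day 3 through day 8 — holds.
No two tasks may share a day — holds.
R must be scheduled before N — violated.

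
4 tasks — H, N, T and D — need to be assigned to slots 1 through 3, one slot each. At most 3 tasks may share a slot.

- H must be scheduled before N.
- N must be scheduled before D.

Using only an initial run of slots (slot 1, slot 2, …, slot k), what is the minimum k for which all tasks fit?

The precedence chain requires at least 3 distinct slots.
With at most 3 per slot and 4 tasks, at least 2 slots are needed.
3 works (last occupied slot: 3): for example N=2, D=3, T=1, H=1.

3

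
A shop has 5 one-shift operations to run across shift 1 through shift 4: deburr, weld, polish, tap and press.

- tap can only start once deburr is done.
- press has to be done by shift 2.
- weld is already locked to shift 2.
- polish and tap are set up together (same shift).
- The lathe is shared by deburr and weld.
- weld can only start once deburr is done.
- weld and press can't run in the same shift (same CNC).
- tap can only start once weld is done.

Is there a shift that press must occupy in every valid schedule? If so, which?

press's window is shift 1–shift 2.
weld is fixed at shift 2, and press can't share a shift with weld.
So press must be shift 1.

shift 1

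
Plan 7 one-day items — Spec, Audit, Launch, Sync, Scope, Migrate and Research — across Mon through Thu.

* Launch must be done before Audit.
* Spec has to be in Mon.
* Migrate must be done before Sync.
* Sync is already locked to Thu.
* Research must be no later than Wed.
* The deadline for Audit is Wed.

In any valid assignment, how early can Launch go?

Mon

Downstream work caps Launch at Tue.
Launch at Mon is achievable: Migrate=Mon, Sync=Thu, Scope=Mon, Research=Mon, Spec=Mon, Launch=Mon, Audit=Tue.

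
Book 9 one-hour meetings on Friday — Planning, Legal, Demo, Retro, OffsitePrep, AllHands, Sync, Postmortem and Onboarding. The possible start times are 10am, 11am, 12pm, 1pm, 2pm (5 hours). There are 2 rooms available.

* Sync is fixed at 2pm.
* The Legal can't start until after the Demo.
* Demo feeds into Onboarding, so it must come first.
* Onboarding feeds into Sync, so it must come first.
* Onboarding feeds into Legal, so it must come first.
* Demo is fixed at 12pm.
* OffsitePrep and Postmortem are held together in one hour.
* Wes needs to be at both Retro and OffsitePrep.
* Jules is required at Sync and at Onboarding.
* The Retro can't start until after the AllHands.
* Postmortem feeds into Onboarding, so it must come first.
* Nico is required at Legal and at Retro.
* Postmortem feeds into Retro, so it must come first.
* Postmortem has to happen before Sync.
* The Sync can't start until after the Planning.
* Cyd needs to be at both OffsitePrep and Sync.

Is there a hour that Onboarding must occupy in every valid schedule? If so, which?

1pm

Demo is fixed at 12pm and must come before Onboarding, so Onboarding is at least 1pm.
Sync is fixed at 2pm and must come after Onboarding, so Onboarding is at most 1pm.
So Onboarding must be 1pm.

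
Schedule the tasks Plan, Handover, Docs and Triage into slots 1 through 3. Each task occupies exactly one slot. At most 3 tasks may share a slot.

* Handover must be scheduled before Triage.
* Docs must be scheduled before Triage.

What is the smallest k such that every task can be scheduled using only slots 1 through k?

The precedence chain requires at least 2 distinct slots.
With at most 3 per slot and 4 tasks, at least 2 slots are needed.
2 works (last occupied slot: 2): for example Handover=1, Triage=2, Docs=1, Plan=1.

2 slots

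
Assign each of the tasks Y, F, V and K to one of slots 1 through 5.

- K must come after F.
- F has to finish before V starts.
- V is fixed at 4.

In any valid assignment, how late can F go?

Downstream work caps F at 3.
F at 3 is achievable: V=4; Y=1; K=4; F=3.

3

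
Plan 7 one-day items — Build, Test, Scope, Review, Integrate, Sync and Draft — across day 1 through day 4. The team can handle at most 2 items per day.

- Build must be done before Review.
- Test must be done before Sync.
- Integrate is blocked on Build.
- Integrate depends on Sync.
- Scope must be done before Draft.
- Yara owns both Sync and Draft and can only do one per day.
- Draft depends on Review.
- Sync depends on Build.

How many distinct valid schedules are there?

15

Splitting on Build: it can be day 1 (12), day 2 (3). Listing each branch's schedules as (Test, Scope, Review, Integrate, Sync, Draft) by day number:
Build=day 1: (1,2,2,4,3,4) (1,2,3,3,2,4) (1,2,3,4,2,4) (1,2,3,4,3,4) (1,3,2,3,2,4) (1,3,2,4,2,4) (1,3,2,4,3,4) (1,3,3,4,2,4) (2,1,2,4,3,4) (2,1,3,4,3,4) (2,2,3,4,3,4) (2,3,2,4,3,4) — 12.
Build=day 2: (1,1,3,4,3,4) (1,2,3,4,3,4) (2,1,3,4,3,4) — 3.
Summing: 12 + 3 = 15.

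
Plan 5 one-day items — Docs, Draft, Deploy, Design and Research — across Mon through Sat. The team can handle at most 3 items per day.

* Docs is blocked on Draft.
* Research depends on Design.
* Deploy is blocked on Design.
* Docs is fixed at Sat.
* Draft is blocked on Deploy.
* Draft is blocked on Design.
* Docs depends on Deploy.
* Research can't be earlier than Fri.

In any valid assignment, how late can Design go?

Wed

Downstream work caps Design at Wed.
Design at Wed is achievable: Design in Wed, Deploy in Thu, Research in Fri, Draft in Fri, Docs in Sat.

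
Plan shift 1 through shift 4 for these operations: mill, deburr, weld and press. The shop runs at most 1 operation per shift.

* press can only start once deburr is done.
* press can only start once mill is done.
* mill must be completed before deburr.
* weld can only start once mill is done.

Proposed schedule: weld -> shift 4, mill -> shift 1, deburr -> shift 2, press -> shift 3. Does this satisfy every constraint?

weld can only start once mill is done — holds.
The shop runs at most 1 operation per shift — holds.
press can only start once deburr is done — holds.
mill must be completed before deburr — holds.
press can only start once mill is done — holds.

Yes, all constraints hold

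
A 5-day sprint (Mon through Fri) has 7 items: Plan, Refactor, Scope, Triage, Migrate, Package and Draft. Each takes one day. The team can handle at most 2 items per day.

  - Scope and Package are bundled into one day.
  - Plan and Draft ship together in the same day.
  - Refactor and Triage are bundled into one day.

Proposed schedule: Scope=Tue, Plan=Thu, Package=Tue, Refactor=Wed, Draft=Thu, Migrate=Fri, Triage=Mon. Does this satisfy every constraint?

No — it violates: Refactor and Triage are bundled into one day

Plan and Draft ship together in the same day — holds.
Scope and Package are bundled into one day — holds.
Refactor and Triage are bundled into one day — violated.
The team can handle at most 2 items per day — holds.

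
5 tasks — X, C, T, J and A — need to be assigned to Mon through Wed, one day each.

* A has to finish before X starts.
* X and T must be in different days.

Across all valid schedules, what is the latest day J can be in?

Wed

J at Wed is achievable: C=Mon; X=Tue; T=Mon; A=Mon; J=Wed.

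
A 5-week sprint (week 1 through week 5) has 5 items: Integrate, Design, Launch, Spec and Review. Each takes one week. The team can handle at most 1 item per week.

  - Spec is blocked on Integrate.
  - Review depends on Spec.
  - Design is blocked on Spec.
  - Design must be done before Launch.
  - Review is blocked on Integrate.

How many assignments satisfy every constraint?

3

Enumerating: Integrate -> week 1; Launch -> week 5; Review -> week 4; Spec -> week 2; Design -> week 3 | Spec=week 2, Launch=week 4, Design=week 3, Review=week 5, Integrate=week 1 | Launch=week 5, Review=week 3, Integrate=week 1, Design=week 4, Spec=week 2.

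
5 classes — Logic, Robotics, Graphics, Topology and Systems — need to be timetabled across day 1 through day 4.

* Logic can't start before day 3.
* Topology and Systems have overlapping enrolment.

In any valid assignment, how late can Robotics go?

day 4

Robotics at day 4 is achievable: Graphics in day 1, Topology in day 1, Logic in day 3, Robotics in day 4, Systems in day 2.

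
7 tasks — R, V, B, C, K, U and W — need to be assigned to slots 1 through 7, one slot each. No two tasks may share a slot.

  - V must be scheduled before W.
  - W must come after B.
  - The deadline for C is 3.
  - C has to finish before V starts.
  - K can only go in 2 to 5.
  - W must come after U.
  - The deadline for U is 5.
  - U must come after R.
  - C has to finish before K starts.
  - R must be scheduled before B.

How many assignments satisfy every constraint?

38

Splitting on R: it can be 1 (18), 2 (12), 3 (6), 4 (2). Listing each branch's schedules as (V, B, C, K, U, W):
R=1: (3,6,2,4,5,7) (3,6,2,5,4,7) (4,6,2,3,5,7) (4,6,2,5,3,7) (4,6,3,5,2,7) (5,6,2,3,4,7) (5,6,2,4,3,7) (5,6,3,4,2,7) (6,2,3,4,5,7) (6,2,3,5,4,7) (6,3,2,4,5,7) (6,3,2,5,4,7) (6,4,2,3,5,7) (6,4,2,5,3,7) (6,4,3,5,2,7) (6,5,2,3,4,7) (6,5,2,4,3,7) (6,5,3,4,2,7) — 18.
R=2: (3,6,1,4,5,7) (3,6,1,5,4,7) (4,6,1,3,5,7) (4,6,1,5,3,7) (5,6,1,3,4,7) (5,6,1,4,3,7) (6,3,1,4,5,7) (6,3,1,5,4,7) (6,4,1,3,5,7) (6,4,1,5,3,7) (6,5,1,3,4,7) (6,5,1,4,3,7) — 12.
R=3: (2,6,1,4,5,7) (2,6,1,5,4,7) (4,6,1,2,5,7) (5,6,1,2,4,7) (6,4,1,2,5,7) (6,5,1,2,4,7) — 6.
R=4: (2,6,1,3,5,7) (3,6,1,2,5,7) — 2.
Summing: 18 + 12 + 6 + 2 = 38.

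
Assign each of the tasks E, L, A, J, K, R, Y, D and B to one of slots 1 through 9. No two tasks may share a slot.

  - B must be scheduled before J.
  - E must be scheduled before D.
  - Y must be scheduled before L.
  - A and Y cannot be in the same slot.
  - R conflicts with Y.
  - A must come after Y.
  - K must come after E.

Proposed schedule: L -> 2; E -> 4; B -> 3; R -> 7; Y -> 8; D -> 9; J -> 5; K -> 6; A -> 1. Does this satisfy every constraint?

No — it violates: A must come after Y

A must come after Y — violated.
E must be scheduled before D — holds.
K must come after E — holds.
B must be scheduled before J — holds.
R conflicts with Y — holds.
Y must be scheduled before L — violated.
No two tasks may share a slot — holds.
A and Y cannot be in the same slot — holds.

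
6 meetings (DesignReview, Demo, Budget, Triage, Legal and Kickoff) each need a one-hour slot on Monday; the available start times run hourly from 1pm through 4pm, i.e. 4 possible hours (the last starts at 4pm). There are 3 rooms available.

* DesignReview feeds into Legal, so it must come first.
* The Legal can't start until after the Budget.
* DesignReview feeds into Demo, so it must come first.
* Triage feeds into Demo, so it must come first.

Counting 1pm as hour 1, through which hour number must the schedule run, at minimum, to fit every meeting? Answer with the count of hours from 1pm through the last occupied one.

2 hours

The precedence chain requires at least 2 distinct hours.
With at most 3 per hour and 6 meetings, at least 2 hours are needed.
2 works (last occupied hour: 2pm): for example DesignReview -> 1pm; Budget -> 1pm; Kickoff -> 2pm; Legal -> 2pm; Triage -> 1pm; Demo -> 2pm.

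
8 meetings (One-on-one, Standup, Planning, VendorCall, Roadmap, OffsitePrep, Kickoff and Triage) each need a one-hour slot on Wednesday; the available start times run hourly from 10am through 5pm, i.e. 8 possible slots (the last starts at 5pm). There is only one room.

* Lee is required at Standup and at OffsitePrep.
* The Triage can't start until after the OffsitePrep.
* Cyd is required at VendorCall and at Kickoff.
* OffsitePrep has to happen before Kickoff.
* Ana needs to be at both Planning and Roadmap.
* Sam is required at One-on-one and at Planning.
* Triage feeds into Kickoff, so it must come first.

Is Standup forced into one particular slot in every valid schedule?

Standup can be 10am (e.g. One-on-one in 2pm, Kickoff in 1pm, OffsitePrep in 11am, VendorCall in 4pm, Planning in 3pm, Standup in 10am, Roadmap in 5pm, Triage in 12pm) or 11am (e.g. OffsitePrep -> 10am; One-on-one -> 2pm; VendorCall -> 4pm; Roadmap -> 5pm; Planning -> 3pm; Standup -> 11am; Kickoff -> 1pm; Triage -> 12pm).

No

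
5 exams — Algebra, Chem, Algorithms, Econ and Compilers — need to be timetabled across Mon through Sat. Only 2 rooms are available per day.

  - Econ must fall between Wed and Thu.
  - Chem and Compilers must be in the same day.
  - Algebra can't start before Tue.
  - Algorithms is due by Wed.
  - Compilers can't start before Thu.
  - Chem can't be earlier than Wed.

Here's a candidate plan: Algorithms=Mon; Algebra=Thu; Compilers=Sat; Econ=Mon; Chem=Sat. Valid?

Chem can't be earlier than Wed — holds.
Algorithms is due by Wed — holds.
Only 2 rooms are available per day — holds.
Chem and Compilers must be in the same day — holds.
Compilers can't start before Thu — holds.
Econ must fall between Wed and Thu — violated.
Algebra can't start before Tue — holds.

No — it violates: Econ must fall between Wed and Thu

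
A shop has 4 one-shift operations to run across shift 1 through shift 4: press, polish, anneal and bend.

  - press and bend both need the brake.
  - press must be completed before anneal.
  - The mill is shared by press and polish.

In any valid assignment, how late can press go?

Downstream work caps press at shift 3.
press at shift 3 is achievable: anneal in shift 4; bend in shift 1; polish in shift 1; press in shift 3.

shift 3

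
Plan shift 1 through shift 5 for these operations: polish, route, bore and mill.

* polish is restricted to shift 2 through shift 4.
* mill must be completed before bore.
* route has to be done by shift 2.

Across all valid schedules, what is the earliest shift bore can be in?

shift 2

Precedence pushes bore to at least shift 2.
bore at shift 2 is achievable: bore=shift 2; mill=shift 1; route=shift 1; polish=shift 2.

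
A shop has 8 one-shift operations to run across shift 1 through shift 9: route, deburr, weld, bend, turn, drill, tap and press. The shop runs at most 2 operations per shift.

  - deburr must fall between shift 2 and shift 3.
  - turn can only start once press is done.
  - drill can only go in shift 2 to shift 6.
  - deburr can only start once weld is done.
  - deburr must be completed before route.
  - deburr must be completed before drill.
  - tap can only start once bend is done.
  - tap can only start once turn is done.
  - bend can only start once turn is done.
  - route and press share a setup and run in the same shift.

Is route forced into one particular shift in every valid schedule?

route can be shift 3 (e.g. bend=shift 5, weld=shift 1, press=shift 3, turn=shift 4, drill=shift 4, route=shift 3, tap=shift 6, deburr=shift 2) or shift 4 (e.g. weld=shift 1; bend=shift 6; drill=shift 3; route=shift 4; press=shift 4; deburr=shift 2; tap=shift 7; turn=shift 5).

No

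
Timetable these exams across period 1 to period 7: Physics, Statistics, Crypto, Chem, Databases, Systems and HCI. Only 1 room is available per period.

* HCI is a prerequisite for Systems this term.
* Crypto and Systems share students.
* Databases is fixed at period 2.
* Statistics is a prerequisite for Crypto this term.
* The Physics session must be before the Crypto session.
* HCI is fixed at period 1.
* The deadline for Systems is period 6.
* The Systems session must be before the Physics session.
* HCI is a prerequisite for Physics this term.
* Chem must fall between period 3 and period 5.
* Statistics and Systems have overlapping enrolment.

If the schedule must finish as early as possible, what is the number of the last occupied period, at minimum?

period 7

The precedence chain requires at least 4 distinct periods.
With at most 1 per period and 7 exams, at least 7 periods are needed.
7 works (last occupied period: period 7): for example Systems in period 4; Chem in period 3; Statistics in period 6; HCI in period 1; Crypto in period 7; Physics in period 5; Databases in period 2.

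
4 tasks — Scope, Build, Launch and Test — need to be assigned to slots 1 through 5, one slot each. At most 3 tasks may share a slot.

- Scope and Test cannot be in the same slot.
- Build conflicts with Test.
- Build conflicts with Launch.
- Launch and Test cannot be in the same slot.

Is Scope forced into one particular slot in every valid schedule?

Scope can be 1 (e.g. Launch in 2; Test in 3; Build in 1; Scope in 1) or 2 (e.g. Test=3, Build=1, Scope=2, Launch=2).

No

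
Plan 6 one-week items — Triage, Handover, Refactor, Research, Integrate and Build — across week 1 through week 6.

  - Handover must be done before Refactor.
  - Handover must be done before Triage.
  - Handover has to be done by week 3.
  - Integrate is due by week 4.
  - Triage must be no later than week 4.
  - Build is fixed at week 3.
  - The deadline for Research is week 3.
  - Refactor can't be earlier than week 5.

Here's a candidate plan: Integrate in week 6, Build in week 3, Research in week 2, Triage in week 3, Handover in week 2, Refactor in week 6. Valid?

Handover has to be done by week 3 — holds.
Refactor can't be earlier than week 5 — holds.
Handover must be done before Triage — holds.
Triage must be no later than week 4 — holds.
Build is fixed at week 3 — holds.
Handover must be done before Refactor — holds.
Integrate is due by week 4 — violated.
The deadline for Research is week 3 — holds.

No. Integrate is due by week 4 is not satisfied.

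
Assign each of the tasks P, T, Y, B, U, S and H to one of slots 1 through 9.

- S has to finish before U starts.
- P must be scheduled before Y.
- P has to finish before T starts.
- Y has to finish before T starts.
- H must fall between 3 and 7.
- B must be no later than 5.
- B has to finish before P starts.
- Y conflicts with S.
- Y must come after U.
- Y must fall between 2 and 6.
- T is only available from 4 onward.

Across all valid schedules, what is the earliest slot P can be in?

Precedence pushes P to at least 2; downstream work caps P at 5.
P at 2 is achievable: B=1; P=2; Y=3; T=4; U=2; H=3; S=1.

2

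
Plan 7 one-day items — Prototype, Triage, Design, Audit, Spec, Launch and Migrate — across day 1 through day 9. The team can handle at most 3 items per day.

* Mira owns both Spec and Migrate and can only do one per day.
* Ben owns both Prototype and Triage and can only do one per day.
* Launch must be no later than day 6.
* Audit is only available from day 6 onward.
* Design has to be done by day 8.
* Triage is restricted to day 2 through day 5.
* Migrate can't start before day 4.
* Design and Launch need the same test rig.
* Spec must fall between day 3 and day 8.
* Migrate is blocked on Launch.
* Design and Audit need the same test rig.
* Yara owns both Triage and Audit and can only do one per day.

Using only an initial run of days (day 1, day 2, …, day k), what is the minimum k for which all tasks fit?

6

The precedence chain requires at least 2 distinct days.
With at most 3 per day and 7 tasks, at least 3 days are needed.
Audit can't be placed before day 6, so the schedule must run through at least day 6.
6 works (last occupied day: day 6): for example Prototype -> day 1; Launch -> day 1; Triage -> day 2; Design -> day 2; Audit -> day 6; Migrate -> day 4; Spec -> day 3.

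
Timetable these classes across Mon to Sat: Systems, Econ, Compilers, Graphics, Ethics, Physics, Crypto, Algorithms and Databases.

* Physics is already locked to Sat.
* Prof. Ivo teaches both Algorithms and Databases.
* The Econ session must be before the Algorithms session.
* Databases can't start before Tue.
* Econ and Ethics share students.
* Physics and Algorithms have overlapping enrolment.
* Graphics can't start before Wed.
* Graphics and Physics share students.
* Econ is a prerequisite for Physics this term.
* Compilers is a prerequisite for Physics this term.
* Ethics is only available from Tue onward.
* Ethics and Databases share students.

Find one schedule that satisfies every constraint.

Compilers -> Mon; Ethics -> Tue; Physics -> Sat; Algorithms -> Tue; Crypto -> Mon; Graphics -> Wed; Databases -> Wed; Econ -> Mon; Systems -> Mon

Checking: Econ(Mon) before Algorithms(Tue); Compilers(Mon) before Physics(Sat); Econ(Mon) before Physics(Sat); Graphics(Wed) != Physics(Sat); Econ(Mon) != Ethics(Tue); Algorithms(Tue) != Databases(Wed); Ethics(Tue) != Databases(Wed); Physics(Sat) != Algorithms(Tue); Physics=Sat in [Sat,Sat]; Ethics=Tue in [Tue,Sat]; Databases=Wed in [Tue,Sat]; Graphics=Wed in [Wed,Sat].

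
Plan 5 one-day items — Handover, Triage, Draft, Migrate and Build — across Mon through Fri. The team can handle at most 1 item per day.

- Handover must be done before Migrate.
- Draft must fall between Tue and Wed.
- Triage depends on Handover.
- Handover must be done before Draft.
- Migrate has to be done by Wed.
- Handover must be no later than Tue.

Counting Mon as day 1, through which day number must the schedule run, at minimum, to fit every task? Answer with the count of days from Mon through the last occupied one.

5

The precedence chain requires at least 2 distinct days.
With at most 1 per day and 5 tasks, at least 5 days are needed.
5 works (last occupied day: Fri): for example Triage in Thu; Handover in Mon; Migrate in Wed; Draft in Tue; Build in Fri.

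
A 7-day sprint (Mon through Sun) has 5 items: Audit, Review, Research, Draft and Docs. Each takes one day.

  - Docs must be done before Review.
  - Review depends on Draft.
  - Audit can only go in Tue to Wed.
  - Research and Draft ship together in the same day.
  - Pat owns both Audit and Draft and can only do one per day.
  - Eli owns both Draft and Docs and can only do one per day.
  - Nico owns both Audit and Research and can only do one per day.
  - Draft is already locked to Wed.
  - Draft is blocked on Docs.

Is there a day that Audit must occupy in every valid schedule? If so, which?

Audit's window is Tue–Wed.
Draft is fixed at Wed, and Audit can't share a day with Draft.
So Audit must be Tue.

Tue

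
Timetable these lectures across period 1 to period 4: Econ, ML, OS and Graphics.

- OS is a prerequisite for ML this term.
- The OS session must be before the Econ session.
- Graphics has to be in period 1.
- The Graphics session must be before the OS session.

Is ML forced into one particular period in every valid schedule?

ML can be period 3 (e.g. OS in period 2; ML in period 3; Graphics in period 1; Econ in period 3) or period 4 (e.g. OS in period 2, Econ in period 3, Graphics in period 1, ML in period 4).

No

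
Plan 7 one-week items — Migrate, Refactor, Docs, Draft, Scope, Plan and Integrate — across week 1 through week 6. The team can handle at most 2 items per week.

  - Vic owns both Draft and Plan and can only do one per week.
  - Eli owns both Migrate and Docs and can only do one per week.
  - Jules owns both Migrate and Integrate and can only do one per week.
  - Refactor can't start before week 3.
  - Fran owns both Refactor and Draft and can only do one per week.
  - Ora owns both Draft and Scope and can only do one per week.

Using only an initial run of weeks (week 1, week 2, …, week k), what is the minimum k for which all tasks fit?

4

With at most 2 per week and 7 tasks, at least 4 weeks are needed.
Refactor can't be placed before week 3, so the schedule must run through at least week 3.
4 works (last occupied week: week 4): for example Plan -> week 3, Integrate -> week 4, Scope -> week 2, Refactor -> week 3, Migrate -> week 1, Docs -> week 2, Draft -> week 1.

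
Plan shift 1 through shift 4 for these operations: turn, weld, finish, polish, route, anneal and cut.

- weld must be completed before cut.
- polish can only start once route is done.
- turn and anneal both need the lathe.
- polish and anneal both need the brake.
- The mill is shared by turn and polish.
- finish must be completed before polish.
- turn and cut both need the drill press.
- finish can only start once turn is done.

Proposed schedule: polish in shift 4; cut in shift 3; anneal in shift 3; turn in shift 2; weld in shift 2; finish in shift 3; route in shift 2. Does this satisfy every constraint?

Yes

polish and anneal both need the brake — holds.
polish can only start once route is done — holds.
finish can only start once turn is done — holds.
weld must be completed before cut — holds.
turn and anneal both need the lathe — holds.
The mill is shared by turn and polish — holds.
turn and cut both need the drill press — holds.
finish must be completed before polish — holds.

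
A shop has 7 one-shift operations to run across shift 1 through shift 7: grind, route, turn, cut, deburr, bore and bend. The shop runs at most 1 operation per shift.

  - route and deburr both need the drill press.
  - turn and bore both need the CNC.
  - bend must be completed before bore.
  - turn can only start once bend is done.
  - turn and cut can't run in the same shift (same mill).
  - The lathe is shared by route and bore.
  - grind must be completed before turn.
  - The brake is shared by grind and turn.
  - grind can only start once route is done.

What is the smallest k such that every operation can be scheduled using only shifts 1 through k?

The precedence chain requires at least 3 distinct shifts.
With at most 1 per shift and 7 operations, at least 7 shifts are needed.
7 works (last occupied shift: shift 7): for example route in shift 1; turn in shift 4; grind in shift 2; cut in shift 6; bend in shift 3; deburr in shift 7; bore in shift 5.

7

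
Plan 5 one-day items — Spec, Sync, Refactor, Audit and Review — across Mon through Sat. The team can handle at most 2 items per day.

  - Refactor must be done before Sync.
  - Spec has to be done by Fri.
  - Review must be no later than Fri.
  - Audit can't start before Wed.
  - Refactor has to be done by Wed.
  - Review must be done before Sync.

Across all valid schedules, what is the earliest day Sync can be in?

Precedence pushes Sync to at least Tue.
Sync at Tue is achievable: Spec in Tue, Review in Mon, Audit in Wed, Refactor in Mon, Sync in Tue.

Tue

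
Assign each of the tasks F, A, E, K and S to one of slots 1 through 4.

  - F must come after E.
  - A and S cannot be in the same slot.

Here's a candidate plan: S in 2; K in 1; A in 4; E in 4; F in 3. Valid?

A and S cannot be in the same slot — holds.
F must come after E — violated.

Invalid. F must come after E.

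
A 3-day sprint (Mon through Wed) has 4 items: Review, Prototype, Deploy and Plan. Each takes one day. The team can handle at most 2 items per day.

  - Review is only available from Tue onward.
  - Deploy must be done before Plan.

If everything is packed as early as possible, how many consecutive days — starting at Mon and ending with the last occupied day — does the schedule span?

The precedence chain requires at least 2 distinct days.
With at most 2 per day and 4 tasks, at least 2 days are needed.
2 works (last occupied day: Tue): for example Prototype -> Mon; Deploy -> Mon; Review -> Tue; Plan -> Tue.

2 days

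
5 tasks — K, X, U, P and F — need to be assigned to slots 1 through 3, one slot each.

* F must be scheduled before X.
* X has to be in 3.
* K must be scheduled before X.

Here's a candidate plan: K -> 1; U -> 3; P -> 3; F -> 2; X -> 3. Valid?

Yes, all constraints hold

F must be scheduled before X — holds.
K must be scheduled before X — holds.
X has to be in 3 — holds.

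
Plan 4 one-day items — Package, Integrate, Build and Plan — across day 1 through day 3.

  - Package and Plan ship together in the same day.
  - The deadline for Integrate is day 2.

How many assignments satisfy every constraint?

18

Splitting on Package: it can be day 1 (6), day 2 (6), day 3 (6). Listing each branch's schedules as (Integrate, Build, Plan) by day number:
Package=day 1: (1,1,1) (1,2,1) (1,3,1) (2,1,1) (2,2,1) (2,3,1) — 6.
Package=day 2: (1,1,2) (1,2,2) (1,3,2) (2,1,2) (2,2,2) (2,3,2) — 6.
Package=day 3: (1,1,3) (1,2,3) (1,3,3) (2,1,3) (2,2,3) (2,3,3) — 6.
Summing: 6 + 6 + 6 = 18.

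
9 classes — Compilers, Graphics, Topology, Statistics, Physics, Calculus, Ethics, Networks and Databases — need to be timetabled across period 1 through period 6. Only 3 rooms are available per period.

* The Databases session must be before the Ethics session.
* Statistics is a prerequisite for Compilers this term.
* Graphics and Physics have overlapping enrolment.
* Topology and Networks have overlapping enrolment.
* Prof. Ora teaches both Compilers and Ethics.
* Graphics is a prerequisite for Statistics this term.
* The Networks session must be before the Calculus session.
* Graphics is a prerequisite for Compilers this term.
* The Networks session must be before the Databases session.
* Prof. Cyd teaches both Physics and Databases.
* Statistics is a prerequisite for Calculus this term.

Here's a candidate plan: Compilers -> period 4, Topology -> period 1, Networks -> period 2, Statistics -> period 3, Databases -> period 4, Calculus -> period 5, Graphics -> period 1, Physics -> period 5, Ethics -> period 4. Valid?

No — it violates: Prof. Ora teaches both Compilers and Ethics

Prof. Cyd teaches both Physics and Databases — holds.
Graphics and Physics have overlapping enrolment — holds.
Topology and Networks have overlapping enrolment — holds.
Statistics is a prerequisite for Calculus this term — holds.
The Databases session must be before the Ethics session — violated.
Statistics is a prerequisite for Compilers this term — holds.
The Networks session must be before the Databases session — holds.
The Networks session must be before the Calculus session — holds.
Prof. Ora teaches both Compilers and Ethics — violated.
Graphics is a prerequisite for Compilers this term — holds.
Only 3 rooms are available per period — holds.
Graphics is a prerequisite for Statistics this term — holds.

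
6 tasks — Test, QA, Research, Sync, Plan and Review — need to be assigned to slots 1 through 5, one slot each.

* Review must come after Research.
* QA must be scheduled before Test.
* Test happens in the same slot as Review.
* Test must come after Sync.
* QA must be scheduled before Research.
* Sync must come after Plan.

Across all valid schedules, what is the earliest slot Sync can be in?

Precedence pushes Sync to at least 2; downstream work caps Sync at 4.
Sync at 2 is achievable: Review=3, Sync=2, Plan=1, Research=2, QA=1, Test=3.

2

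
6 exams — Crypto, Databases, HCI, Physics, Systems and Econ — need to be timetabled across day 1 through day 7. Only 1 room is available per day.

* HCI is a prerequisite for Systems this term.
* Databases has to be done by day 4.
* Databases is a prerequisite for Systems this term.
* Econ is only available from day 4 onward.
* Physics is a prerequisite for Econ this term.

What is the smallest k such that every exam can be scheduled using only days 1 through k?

The precedence chain requires at least 2 distinct days.
With at most 1 per day and 6 exams, at least 6 days are needed.
Econ can't be placed before day 4, so the schedule must run through at least day 4.
6 works (last occupied day: day 6): for example Physics=day 3; Econ=day 4; Databases=day 1; HCI=day 2; Crypto=day 6; Systems=day 5.

6 days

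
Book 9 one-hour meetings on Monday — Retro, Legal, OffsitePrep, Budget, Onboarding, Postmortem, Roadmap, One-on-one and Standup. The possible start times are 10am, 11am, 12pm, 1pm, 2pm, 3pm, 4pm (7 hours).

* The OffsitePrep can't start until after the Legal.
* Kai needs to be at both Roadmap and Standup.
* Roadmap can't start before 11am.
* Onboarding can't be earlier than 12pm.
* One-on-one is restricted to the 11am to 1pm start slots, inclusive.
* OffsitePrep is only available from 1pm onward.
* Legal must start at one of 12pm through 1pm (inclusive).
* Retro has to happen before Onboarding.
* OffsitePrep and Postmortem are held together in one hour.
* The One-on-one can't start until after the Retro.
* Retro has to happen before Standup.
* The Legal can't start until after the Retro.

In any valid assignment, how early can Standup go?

Precedence pushes Standup to at least 11am.
Standup at 11am is achievable: Postmortem in 1pm, Legal in 12pm, Retro in 10am, Budget in 10am, Onboarding in 12pm, OffsitePrep in 1pm, Roadmap in 12pm, Standup in 11am, One-on-one in 11am.

11am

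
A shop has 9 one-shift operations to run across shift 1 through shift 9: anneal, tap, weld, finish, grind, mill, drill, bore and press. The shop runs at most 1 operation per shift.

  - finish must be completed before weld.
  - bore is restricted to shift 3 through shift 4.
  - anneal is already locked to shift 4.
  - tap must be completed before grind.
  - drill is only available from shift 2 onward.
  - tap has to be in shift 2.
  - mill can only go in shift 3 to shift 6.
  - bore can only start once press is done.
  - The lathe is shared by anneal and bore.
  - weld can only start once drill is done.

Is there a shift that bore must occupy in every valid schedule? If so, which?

bore's window is shift 3–shift 4.
anneal is fixed at shift 4, and bore can't share a shift with anneal.
So bore must be shift 3.

shift 3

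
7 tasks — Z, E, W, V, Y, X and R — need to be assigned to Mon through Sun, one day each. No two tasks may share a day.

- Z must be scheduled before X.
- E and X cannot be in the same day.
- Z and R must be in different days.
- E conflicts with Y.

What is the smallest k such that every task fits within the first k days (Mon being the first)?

7

The precedence chain requires at least 2 distinct days.
With at most 1 per day and 7 tasks, at least 7 days are needed.
7 works (last occupied day: Sun): for example Y -> Sat, Z -> Mon, E -> Wed, R -> Sun, V -> Fri, X -> Tue, W -> Thu.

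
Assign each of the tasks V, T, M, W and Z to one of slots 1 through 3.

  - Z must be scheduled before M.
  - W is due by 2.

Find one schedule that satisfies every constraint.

W in 1, T in 1, V in 1, Z in 1, M in 2

Checking: Z(1) before M(2); W=1 in [1,2].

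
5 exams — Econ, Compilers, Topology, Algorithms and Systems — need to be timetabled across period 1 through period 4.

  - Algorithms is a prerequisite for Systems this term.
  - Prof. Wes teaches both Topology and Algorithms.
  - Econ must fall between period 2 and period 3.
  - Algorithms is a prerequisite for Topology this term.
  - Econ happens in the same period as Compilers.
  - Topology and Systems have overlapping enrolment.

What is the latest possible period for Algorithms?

period 2

Downstream work caps Algorithms at period 3.
Algorithms at period 2 is achievable: Compilers -> period 2; Algorithms -> period 2; Topology -> period 3; Econ -> period 2; Systems -> period 4.
Nothing later works — the conflict constraints rule out every period after period 2.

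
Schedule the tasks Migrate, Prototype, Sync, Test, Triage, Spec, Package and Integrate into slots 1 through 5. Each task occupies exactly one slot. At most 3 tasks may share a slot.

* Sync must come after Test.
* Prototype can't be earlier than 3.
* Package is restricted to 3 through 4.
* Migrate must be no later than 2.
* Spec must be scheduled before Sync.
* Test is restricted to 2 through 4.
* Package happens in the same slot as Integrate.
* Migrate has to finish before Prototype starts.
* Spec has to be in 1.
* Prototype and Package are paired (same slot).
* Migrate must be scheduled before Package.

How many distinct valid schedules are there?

48

Splitting on Migrate: it can be 1 (24), 2 (24). Listing each branch's schedules as (Prototype, Sync, Test, Triage, Spec, Package, Integrate):
Migrate=1: (3,4,2,1,1,3,3) (3,4,2,2,1,3,3) (3,4,2,4,1,3,3) (3,4,2,5,1,3,3) (3,5,2,1,1,3,3) (3,5,2,2,1,3,3) (3,5,2,4,1,3,3) (3,5,2,5,1,3,3) (3,5,4,1,1,3,3) (3,5,4,2,1,3,3) (3,5,4,4,1,3,3) (3,5,4,5,1,3,3) (4,3,2,1,1,4,4) (4,3,2,2,1,4,4) (4,3,2,3,1,4,4) (4,3,2,5,1,4,4) (4,5,2,1,1,4,4) (4,5,2,2,1,4,4) (4,5,2,3,1,4,4) (4,5,2,5,1,4,4) (4,5,3,1,1,4,4) (4,5,3,2,1,4,4) (4,5,3,3,1,4,4) (4,5,3,5,1,4,4) — 24.
Migrate=2: (3,4,2,1,1,3,3) (3,4,2,2,1,3,3) (3,4,2,4,1,3,3) (3,4,2,5,1,3,3) (3,5,2,1,1,3,3) (3,5,2,2,1,3,3) (3,5,2,4,1,3,3) (3,5,2,5,1,3,3) (3,5,4,1,1,3,3) (3,5,4,2,1,3,3) (3,5,4,4,1,3,3) (3,5,4,5,1,3,3) (4,3,2,1,1,4,4) (4,3,2,2,1,4,4) (4,3,2,3,1,4,4) (4,3,2,5,1,4,4) (4,5,2,1,1,4,4) (4,5,2,2,1,4,4) (4,5,2,3,1,4,4) (4,5,2,5,1,4,4) (4,5,3,1,1,4,4) (4,5,3,2,1,4,4) (4,5,3,3,1,4,4) (4,5,3,5,1,4,4) — 24.
Summing: 24 + 24 = 48.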